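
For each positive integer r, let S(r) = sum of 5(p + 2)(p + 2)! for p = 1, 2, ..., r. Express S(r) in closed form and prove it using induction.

S(r) = 5(r + 3)! - 30

We claim S(r) = 5(r + 3)! - 30 for all r ≥ 1.
Base step (r = 1): S(1) = 90, and the closed form gives 90. They agree.
Suppose the result is true for r = p, so S(p) = 5(p + 3)! - 30.
Then S(p+1) = S(p) + (5(p + 3)(p + 3)!) = (5(p + 3)! - 30) + (5(p + 3)(p + 3)!).
Simplifying, S(p+1) = 5((p+1) + 3)! - 30,
which is the closed form with r = p+1.
By induction, the statement is established for all r ≥ 1.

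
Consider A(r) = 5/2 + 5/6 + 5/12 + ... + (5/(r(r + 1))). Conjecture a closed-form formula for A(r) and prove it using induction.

A(r) = 5r/(r + 1)

We claim A(r) = 5r/(r + 1) for all r ≥ 1.
When r = 1: A(1) = 5/2, and the closed form gives 5/2. They agree.
Inductive step: assume the claim holds for r = k, so A(k) = 5k/(k + 1).
Then A(k+1) = A(k) + (5/((k + 1)(k + 2))) = (5k/(k + 1)) + (5/((k + 1)(k + 2))).
Simplifying, A(k+1) = 5(k + 1)/(k + 2) = 5(k+1)/((k+1) + 1),
which is the closed form with r = k+1.
By the principle of mathematical induction, the result holds for all r ≥ 1.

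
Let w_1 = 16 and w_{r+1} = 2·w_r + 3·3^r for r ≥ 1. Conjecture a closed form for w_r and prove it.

Computing the first terms: w_1 = 16, w_2 = 41, w_3 = 109. This suggests w_r = 7·2^(r - 1) + 3^(r + 1).
Base case (r = 1): the formula gives 16 = 16 = w_1.
Inductive step: assume the claim holds for r = k, so w_k = 7·2^(k - 1) + 3^(k + 1).
Then w_{k+1} = 2·w_k + 3·3^k = 2·(7·2^(k - 1) + 3^(k + 1)) + 3·3^k = 7·2^k + 3^(k + 2) = 7·2^((k+1) - 1) + 3^((k+1) + 1),
which is the claimed formula at r = k+1.
By induction, the statement is established for all r ≥ 1.

w_r = 7·2^(r - 1) + 3^(r + 1)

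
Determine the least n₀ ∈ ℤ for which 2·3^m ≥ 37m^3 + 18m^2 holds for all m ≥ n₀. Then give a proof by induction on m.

At m = 8: 13122 < 20096, so the inequality fails and n₀ ≥ 9. We prove 2·3^m ≥ 37m^3 + 18m^2 for all m ≥ 9.
For the base case m = 9: 2·3^m = 39366 and 37m^3 + 18m^2 = 28431, so 39366 ≥ 28431.
Inductive step: suppose the statement holds for some j ≥ 9, so 2·3^j ≥ 37j^3 + 18j^2.
Then 2·3^(j + 1) = 3·(2·3^j) ≥ 3·(37j^3 + 18j^2).
Also, for j ≥ 9 we have 3·(37j^3 + 18j^2) ≥ 37(j+1)^3 + 18(j+1)^2, since 3·(37j^3 + 18j^2) − (37(j+1)^3 + 18(j+1)^2) = 74j^3 - 75j^2 - 147j - 55, which is nonnegative for all j ≥ 9.
Combining, 2·3^(j + 1) ≥ 37(j+1)^3 + 18(j+1)^2.
By induction, the statement is established for all m ≥ 9.
Hence the smallest such n₀ is 9.

n₀ = 9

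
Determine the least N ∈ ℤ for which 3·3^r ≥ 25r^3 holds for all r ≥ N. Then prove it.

N = 8

At r = 7: 6561 < 8575, so the inequality fails and N ≥ 8. We prove 3·3^r ≥ 25r^3 for all r ≥ 8.
Base case (r = 8): 3·3^r = 19683 and 25r^3 = 12800, so 19683 ≥ 12800.
Suppose the result is true for r = k, so 3·3^k ≥ 25k^3.
Then 3·3^(k + 1) = 3·(3·3^k) ≥ 3·(25k^3).
Also, for k ≥ 8 we have 3·(25k^3) ≥ 25(k+1)^3, since 3 ≥ (1 + 1/k)^3 for all k ≥ 8.
Combining, 3·3^(k + 1) ≥ 25(k+1)^3.
Hence, by induction on r, the claim holds for every r ≥ 8.
Hence the smallest such N is 8.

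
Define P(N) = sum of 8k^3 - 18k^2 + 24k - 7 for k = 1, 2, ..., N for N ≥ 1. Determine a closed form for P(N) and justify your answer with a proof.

We claim P(N) = N(2N^3 - 2N^2 + 5N + 2) for all N ≥ 1.
Base step (N = 1): P(1) = 7, and the closed form gives 7. They agree.
For the inductive step, assume it holds for an arbitrary k ≥ 1, so P(k) = k(2k^3 - 2k^2 + 5k + 2).
Then P(k+1) = P(k) + (8k^3 + 6k^2 + 12k + 7) = (k(2k^3 - 2k^2 + 5k + 2)) + (8k^3 + 6k^2 + 12k + 7).
Simplifying, P(k+1) = (k + 1)(2k^3 + 4k^2 + 7k + 7) = (k+1)(2(k+1)^3 - 2(k+1)^2 + 5(k+1) + 2),
which is the closed form with N = k+1.
By the principle of mathematical induction, the result holds for all N ≥ 1.

P(N) = N(2N^3 - 2N^2 + 5N + 2)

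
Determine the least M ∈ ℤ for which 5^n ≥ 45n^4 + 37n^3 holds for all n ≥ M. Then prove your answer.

At n = 7: 78125 < 120736, so the inequality fails and M ≥ 8. We prove 5^n ≥ 45n^4 + 37n^3 for all n ≥ 8.
Base step (n = 8): 5^n = 390625 and 45n^4 + 37n^3 = 203264, so 390625 ≥ 203264.
Inductive step: suppose the statement holds for some i ≥ 8, so 5^i ≥ 45i^4 + 37i^3.
Then 5^(i + 1) = 5·(5^i) ≥ 5·(45i^4 + 37i^3).
Also, for i ≥ 8 we have 5·(45i^4 + 37i^3) ≥ 45(i+1)^4 + 37(i+1)^3, since 5·(45i^4 + 37i^3) − (45(i+1)^4 + 37(i+1)^3) = 180i^4 - 32i^3 - 381i^2 - 291i - 82, which is nonnegative for all i ≥ 8.
Combining, 5^(i + 1) ≥ 45(i+1)^4 + 37(i+1)^3.
Hence, by induction on n, the claim holds for every n ≥ 8.
Hence the smallest such M is 8.

M = 8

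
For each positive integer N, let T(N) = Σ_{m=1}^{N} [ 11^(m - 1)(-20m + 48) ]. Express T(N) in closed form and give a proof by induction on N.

T(N) = 11^N(-2N + 5) - 5

We claim T(N) = 11^N(-2N + 5) - 5 for all N ≥ 1.
Base step (N = 1): T(1) = 28, and the closed form gives 28. They agree.
Inductive step: assume the claim holds for N = m, so T(m) = 11^m(-2m + 5) - 5.
Then T(m+1) = T(m) + (11^m(-20m + 28)) = (11^m(-2m + 5) - 5) + (11^m(-20m + 28)).
Simplifying, T(m+1) = -22·11^m·m + 33·11^m - 5 = 11^(m+1)(-2(m+1) + 5) - 5,
which is the closed form with N = m+1.
This completes the induction.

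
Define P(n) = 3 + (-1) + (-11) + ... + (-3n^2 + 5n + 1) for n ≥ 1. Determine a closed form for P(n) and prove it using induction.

P(n) = -n(n^2 - n - 3)

We claim P(n) = -n(n^2 - n - 3) for all n ≥ 1.
When n = 1: P(1) = 3, and the closed form gives 3. They agree.
Inductive step: suppose the statement holds for some i ≥ 1, so P(i) = i(-i^2 + i + 3).
Then P(i+1) = P(i) + (-3i^2 - i + 3) = (i(-i^2 + i + 3)) + (-3i^2 - i + 3).
Simplifying, P(i+1) = -(i + 1)(i^2 + i - 3) = -(i+1)((i+1)^2 - (i+1) - 3),
which is the closed form with n = i+1.
This completes the induction.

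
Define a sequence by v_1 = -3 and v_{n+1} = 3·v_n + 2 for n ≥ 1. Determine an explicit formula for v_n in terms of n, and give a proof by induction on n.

v_n = -2·3^(n - 1) - 1

Computing the first terms: v_1 = -3, v_2 = -7, v_3 = -19. This suggests v_n = -2·3^(n - 1) - 1.
Base case (n = 1): the formula gives -3 = -3 = v_1.
Inductive step: assume the claim holds for n = p, so v_p = -2·3^(p - 1) - 1.
Then v_{p+1} = 3·v_p + 2 = 3·(-2·3^(p - 1) - 1) + 2 = -2·3^p - 1 = -2·3^((p+1) - 1) - 1,
which is the claimed formula at n = p+1.
Hence, by induction on n, the claim holds for every n ≥ 1.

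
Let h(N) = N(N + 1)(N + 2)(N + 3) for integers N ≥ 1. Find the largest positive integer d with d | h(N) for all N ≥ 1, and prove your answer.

d = 24

Computing the first values: h(1) = 24 and h(2) = 120; gcd(24, 120) = 24, so d ≤ 24.
We prove 24 | N(N + 1)(N + 2)(N + 3) for all N ≥ 1 by induction on N.
For the base case N = 1: h(1) = 24 = 24·(1), so 24 | h(1).
Inductive step: assume the claim holds for N = p, i.e. 24 | h(p). Then
h(p+1) − h(p) = (p+1)·(p+2)·(p+3)·(p+4) − p·(p+1)·(p+2)·(p+3) = (p+1)·(p+2)·(p+3)·[(p+4) − p] = 4·(p+1)·(p+2)·(p+3). The product of 3 consecutive integers is divisible by (3)! = 6, so h(p+1) − h(p) is divisible by 4·6 = 24. By the inductive hypothesis 24 | h(p), hence 24 | h(p+1).
By induction, the statement is established for all N ≥ 1.
Therefore the largest such d is 24.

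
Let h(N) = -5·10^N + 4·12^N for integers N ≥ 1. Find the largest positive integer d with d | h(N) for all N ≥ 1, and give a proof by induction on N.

Computing the first values: h(1) = -2 and h(2) = 76; gcd(-2, 76) = 2, so d ≤ 2.
We prove 2 | -5·10^N + 4·12^N for all N ≥ 1 by induction on N.
For the base case N = 1: h(1) = -2 = 2·(-1), so 2 | h(1).
Inductive step: suppose the statement holds for some m ≥ 1, i.e. 2 | h(m). Then
h(m+1) − 12·h(m) = (-5·10^(m+1) + 4·12^(m+1)) − 12·(-5·10^m + 4·12^m) = (-5)·10^m·(10 − 12) = (10)·10^m. Since 2 | h(m) by the inductive hypothesis, 2 | 12·h(m); and 2 | 10 since 10 = 2·5. Therefore 2 | h(m+1).
This completes the induction.
Therefore the largest such d is 2.

d = 2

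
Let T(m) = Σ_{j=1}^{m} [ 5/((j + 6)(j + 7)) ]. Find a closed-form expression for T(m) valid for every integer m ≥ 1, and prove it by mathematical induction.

T(m) = 5m/(7(m + 7))

We claim T(m) = 5m/(7(m + 7)) for all m ≥ 1.
Base case (m = 1): T(1) = 5/56, and the closed form gives 5/56. They agree.
Inductive step: assume the claim holds for m = j, so T(j) = 5j/(7(j + 7)).
Then T(j+1) = T(j) + (5/((j + 7)(j + 8))) = (5j/(7(j + 7))) + (5/((j + 7)(j + 8))).
Simplifying, T(j+1) = 5(j + 1)/(7(j + 8)) = 5(j+1)/(7((j+1) + 7)),
which is the closed form with m = j+1.
Hence, by induction on m, the claim holds for every m ≥ 1.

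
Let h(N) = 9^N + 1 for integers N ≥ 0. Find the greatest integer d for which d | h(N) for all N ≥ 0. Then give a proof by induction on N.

Computing the first values: h(0) = 2 and h(1) = 10; gcd(2, 10) = 2, so d ≤ 2.
We prove 2 | 9^N + 1 for all N ≥ 0 by induction on N.
For the base case N = 0: h(0) = 2 = 2·(1), so 2 | h(0).
Inductive step: suppose the statement holds for some j ≥ 0, i.e. 2 | h(j). Then
h(j+1) = 9^(j+1) + 1 = 9·(9^j + 1) - 8 = 9·h(j) - 8. The first term is divisible by 2 by the inductive hypothesis, and -8 is divisible by 2. Hence 2 | h(j+1).
Hence, by induction on N, the claim holds for every N ≥ 0.
Therefore the largest such d is 2.

d = 2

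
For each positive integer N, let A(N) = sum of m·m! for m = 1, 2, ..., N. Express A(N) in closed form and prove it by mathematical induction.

A(N) = (N + 1)N! - 1

We claim A(N) = (N + 1)N! - 1 for all N ≥ 1.
For the base case N = 1: A(1) = 1, and the closed form gives 1. They agree.
Inductive step: assume the claim holds for N = m, so A(m) = (m + 1)m! - 1.
Then A(m+1) = A(m) + ((m + 1)(m + 1)!) = ((m + 1)m! - 1) + ((m + 1)(m + 1)!).
Simplifying, A(m+1) = ((m+1) + 1)(m+1)! - 1,
which is the closed form with N = m+1.
By induction, the statement is established for all N ≥ 1.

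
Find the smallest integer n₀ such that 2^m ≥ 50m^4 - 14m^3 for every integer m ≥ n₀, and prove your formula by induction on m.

At m = 23: 8388608 < 13821712, so the inequality fails and n₀ ≥ 24. We prove 2^m ≥ 50m^4 - 14m^3 for all m ≥ 24.
Base step (m = 24): 2^m = 16777216 and 50m^4 - 14m^3 = 16395264, so 16777216 ≥ 16395264.
Inductive step: suppose the statement holds for some p ≥ 24, so 2^p ≥ 50p^4 - 14p^3.
Then 2^(p + 1) = 2·(2^p) ≥ 2·(50p^4 - 14p^3).
Also, for p ≥ 24 we have 2·(50p^4 - 14p^3) ≥ 50(p+1)^4 - 14(p+1)^3, since 2·(50p^4 - 14p^3) − (50(p+1)^4 - 14(p+1)^3) = 50p^4 - 214p^3 - 258p^2 - 158p - 36, which is nonnegative for all p ≥ 24.
Combining, 2^(p + 1) ≥ 50(p+1)^4 - 14(p+1)^3.
By induction, the statement is established for all m ≥ 24.
Hence the smallest such n₀ is 24.

n₀ = 24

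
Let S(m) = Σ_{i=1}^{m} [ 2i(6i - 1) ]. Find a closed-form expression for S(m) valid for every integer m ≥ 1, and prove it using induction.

We claim S(m) = m(m + 1)(4m + 1) for all m ≥ 1.
When m = 1: S(1) = 10, and the closed form gives 10. They agree.
Inductive step: suppose the statement holds for some i ≥ 1, so S(i) = i(4i^2 + 5i + 1).
Then S(i+1) = S(i) + (2(i + 1)(6i + 5)) = (i(4i^2 + 5i + 1)) + (2(i + 1)(6i + 5)).
Simplifying, S(i+1) = (i + 1)(i + 2)(4i + 5) = (i+1)((i+1) + 1)(4(i+1) + 1),
which is the closed form with m = i+1.
This completes the induction.

S(m) = m(m + 1)(4m + 1)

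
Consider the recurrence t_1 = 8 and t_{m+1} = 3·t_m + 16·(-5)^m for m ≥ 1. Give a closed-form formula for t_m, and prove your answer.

t_m = -2(-5)^m - 2·3^(m - 1)

Computing the first terms: t_1 = 8, t_2 = -56, t_3 = 232. This suggests t_m = -2(-5)^m - 2·3^(m - 1).
Base case (m = 1): the formula gives 8 = 8 = t_1.
Inductive step: assume the claim holds for m = i, so t_i = -2(-5)^i - 2·3^(i - 1).
Then t_{i+1} = 3·t_i + 16·(-5)^i = 3·(-2(-5)^i - 2·3^(i - 1)) + 16·(-5)^i = -2(-5)^(i + 1) - 2·3^i = -2(-5)^(i+1) - 2·3^((i+1) - 1),
which is the claimed formula at m = i+1.
This completes the induction.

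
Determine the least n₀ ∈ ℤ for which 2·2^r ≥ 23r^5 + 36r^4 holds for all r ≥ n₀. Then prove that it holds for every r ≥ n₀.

At r = 27: 268435456 < 349156737, so the inequality fails and n₀ ≥ 28. We prove 2·2^r ≥ 23r^5 + 36r^4 for all r ≥ 28.
Base case (r = 28): 2·2^r = 536870912 and 23r^5 + 36r^4 = 417966080, so 536870912 ≥ 417966080.
Inductive step: assume the claim holds for r = j, so 2·2^j ≥ 23j^5 + 36j^4.
Then 2·2^(j + 1) = 2·(2·2^j) ≥ 2·(23j^5 + 36j^4).
Also, for j ≥ 28 we have 2·(23j^5 + 36j^4) ≥ 23(j+1)^5 + 36(j+1)^4, since 2·(23j^5 + 36j^4) − (23(j+1)^5 + 36(j+1)^4) = 23j^5 - 79j^4 - 374j^3 - 446j^2 - 259j - 59, which is nonnegative for all j ≥ 28.
Combining, 2·2^(j + 1) ≥ 23(j+1)^5 + 36(j+1)^4.
This completes the induction.
Hence the smallest such n₀ is 28.

n₀ = 28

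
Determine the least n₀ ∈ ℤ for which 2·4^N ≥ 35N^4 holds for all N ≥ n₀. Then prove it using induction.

n₀ = 9

At N = 8: 131072 < 143360, so the inequality fails and n₀ ≥ 9. We prove 2·4^N ≥ 35N^4 for all N ≥ 9.
When N = 9: 2·4^N = 524288 and 35N^4 = 229635, so 524288 ≥ 229635.
Suppose the result is true for N = i, so 2·4^i ≥ 35i^4.
Then 2·4^(i + 1) = 4·(2·4^i) ≥ 4·(35i^4).
Also, for i ≥ 9 we have 4·(35i^4) ≥ 35(i+1)^4, since 4 ≥ (1 + 1/i)^4 for all i ≥ 9.
Combining, 2·4^(i + 1) ≥ 35(i+1)^4.
Hence, by induction on N, the claim holds for every N ≥ 9.
Hence the smallest such n₀ is 9.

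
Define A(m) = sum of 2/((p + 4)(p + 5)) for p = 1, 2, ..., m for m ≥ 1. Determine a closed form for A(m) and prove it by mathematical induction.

We claim A(m) = 2m/(5(m + 5)) for all m ≥ 1.
Base case (m = 1): A(1) = 1/15, and the closed form gives 1/15. They agree.
For the inductive step, assume it holds for an arbitrary p ≥ 1, so A(p) = 2p/(5(p + 5)).
Then A(p+1) = A(p) + (2/((p + 5)(p + 6))) = (2p/(5(p + 5))) + (2/((p + 5)(p + 6))).
Simplifying, A(p+1) = 2(p + 1)/(5(p + 6)) = 2(p+1)/(5((p+1) + 5)),
which is the closed form with m = p+1.
By the principle of mathematical induction, the result holds for all m ≥ 1.

A(m) = 2m/(5(m + 5))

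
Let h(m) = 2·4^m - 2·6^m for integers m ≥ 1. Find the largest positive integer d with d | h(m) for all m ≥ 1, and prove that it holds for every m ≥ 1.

Computing the first values: h(1) = -4 and h(2) = -40; gcd(-4, -40) = 4, so d ≤ 4.
We prove 4 | 2·4^m - 2·6^m for all m ≥ 1 by induction on m.
Base case (m = 1): h(1) = -4 = 4·(-1), so 4 | h(1).
Inductive step: suppose the statement holds for some p ≥ 1, i.e. 4 | h(p). Then
h(p+1) − 6·h(p) = (2·4^(p+1) - 2·6^(p+1)) − 6·(2·4^p - 2·6^p) = (2)·4^p·(4 − 6) = (-4)·4^p. Since 4 | h(p) by the inductive hypothesis, 4 | 6·h(p); and 4 | -4 since -4 = 4·-1. Therefore 4 | h(p+1).
By induction, the statement is established for all m ≥ 1.
Therefore the largest such d is 4.

d = 4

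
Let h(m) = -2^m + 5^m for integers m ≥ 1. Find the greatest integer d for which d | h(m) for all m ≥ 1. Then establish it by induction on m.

Computing the first values: h(1) = 3 and h(2) = 21; gcd(3, 21) = 3, so d ≤ 3.
We prove 3 | -2^m + 5^m for all m ≥ 1 by induction on m.
Base step (m = 1): h(1) = 3 = 3·(1), so 3 | h(1).
Suppose the result is true for m = j, i.e. 3 | h(j). Then
5^{j+1} − 2^{j+1} = 5·5^j − 2·2^j = 5·(5^j − 2^j) + (3)·2^j. The first term is divisible by 3 by the inductive hypothesis, and the second term (3)·2^j is divisible by 3 since 3 | 3. Hence 3 | h(j+1).
This completes the induction.
Therefore the largest such d is 3.

d = 3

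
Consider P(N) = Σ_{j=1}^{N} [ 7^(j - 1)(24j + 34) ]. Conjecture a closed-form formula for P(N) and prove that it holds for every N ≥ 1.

We claim P(N) = 7^N(4N + 5) - 5 for all N ≥ 1.
Base case (N = 1): P(1) = 58, and the closed form gives 58. They agree.
For the inductive step, assume it holds for an arbitrary j ≥ 1, so P(j) = 7^j(4j + 5) - 5.
Then P(j+1) = P(j) + (7^j(24j + 58)) = (7^j(4j + 5) - 5) + (7^j(24j + 58)).
Simplifying, P(j+1) = 28·7^j·j + 63·7^j - 5 = 7^(j+1)(4(j+1) + 5) - 5,
which is the closed form with N = j+1.
By induction, the statement is established for all N ≥ 1.

P(N) = 7^N(4N + 5) - 5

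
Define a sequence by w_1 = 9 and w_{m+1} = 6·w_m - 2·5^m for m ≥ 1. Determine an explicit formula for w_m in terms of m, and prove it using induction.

w_m = 2·5^m - 6^(m - 1)

Computing the first terms: w_1 = 9, w_2 = 44, w_3 = 214. This suggests w_m = 2·5^m - 6^(m - 1).
Base step (m = 1): the formula gives 9 = 9 = w_1.
Inductive step: suppose the statement holds for some j ≥ 1, so w_j = 2·5^j - 6^(j - 1).
Then w_{j+1} = 6·w_j - 2·5^j = 6·(2·5^j - 6^(j - 1)) - 2·5^j = 2·5^(j + 1) - 6^j = 2·5^(j+1) - 6^((j+1) - 1),
which is the claimed formula at m = j+1.
Hence, by induction on m, the claim holds for every m ≥ 1.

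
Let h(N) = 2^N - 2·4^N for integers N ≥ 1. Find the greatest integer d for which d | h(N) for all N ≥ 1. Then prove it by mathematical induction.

d = 2

Computing the first values: h(1) = -6 and h(2) = -28; gcd(-6, -28) = 2, so d ≤ 2.
We prove 2 | 2^N - 2·4^N for all N ≥ 1 by induction on N.
When N = 1: h(1) = -6 = 2·(-3), so 2 | h(1).
Suppose the result is true for N = r, i.e. 2 | h(r). Then
h(r+1) − 4·h(r) = (2^(r+1) - 2·4^(r+1)) − 4·(2^r - 2·4^r) = (1)·2^r·(2 − 4) = (-2)·2^r. Since 2 | h(r) by the inductive hypothesis, 2 | 4·h(r); and 2 | -2 since -2 = 2·-1. Therefore 2 | h(r+1).
By induction, the statement is established for all N ≥ 1.
Therefore the largest such d is 2.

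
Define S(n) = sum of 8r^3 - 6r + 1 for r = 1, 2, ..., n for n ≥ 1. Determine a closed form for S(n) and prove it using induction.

We claim S(n) = n(n + 2)(2n^2 - 1) for all n ≥ 1.
For the base case n = 1: S(1) = 3, and the closed form gives 3. They agree.
Suppose the result is true for n = r, so S(r) = r(2r^3 + 4r^2 - r - 2).
Then S(r+1) = S(r) + (-6r + 8(r + 1)^3 - 5) = (r(2r^3 + 4r^2 - r - 2)) + (-6r + 8(r + 1)^3 - 5).
Simplifying, S(r+1) = (r + 1)(r + 3)(2r^2 + 4r + 1) = (r+1)((r+1) + 2)(2(r+1)^2 - 1),
which is the closed form with n = r+1.
By induction, the statement is established for all n ≥ 1.

S(n) = n(n + 2)(2n^2 - 1)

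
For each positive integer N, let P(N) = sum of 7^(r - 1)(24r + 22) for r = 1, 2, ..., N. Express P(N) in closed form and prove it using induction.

We claim P(N) = 7^N(4N + 3) - 3 for all N ≥ 1.
When N = 1: P(1) = 46, and the closed form gives 46. They agree.
Inductive step: suppose the statement holds for some r ≥ 1, so P(r) = 7^r(4r + 3) - 3.
Then P(r+1) = P(r) + (7^r(24r + 46)) = (7^r(4r + 3) - 3) + (7^r(24r + 46)).
Simplifying, P(r+1) = 28·7^r·r + 49·7^r - 3 = 7^(r+1)(4(r+1) + 3) - 3,
which is the closed form with N = r+1.
By induction, the statement is established for all N ≥ 1.

P(N) = 7^N(4N + 3) - 3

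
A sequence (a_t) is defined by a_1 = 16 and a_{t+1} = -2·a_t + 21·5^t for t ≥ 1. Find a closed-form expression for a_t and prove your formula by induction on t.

a_t = (-2)^(t - 1) + 3·5^t

Computing the first terms: a_1 = 16, a_2 = 73, a_3 = 379. This suggests a_t = (-2)^(t - 1) + 3·5^t.
When t = 1: the formula gives 16 = 16 = a_1.
For the inductive step, assume it holds for an arbitrary i ≥ 1, so a_i = (-2)^(i - 1) + 3·5^i.
Then a_{i+1} = -2·a_i + 21·5^i = -2·((-2)^(i - 1) + 3·5^i) + 21·5^i = (-2)^i + 3·5^(i + 1) = (-2)^((i+1) - 1) + 3·5^(i+1),
which is the claimed formula at t = i+1.
This completes the induction.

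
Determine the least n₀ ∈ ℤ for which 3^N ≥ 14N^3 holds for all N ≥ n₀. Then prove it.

At N = 8: 6561 < 7168, so the inequality fails and n₀ ≥ 9. We prove 3^N ≥ 14N^3 for all N ≥ 9.
For the base case N = 9: 3^N = 19683 and 14N^3 = 10206, so 19683 ≥ 10206.
Suppose the result is true for N = p, so 3^p ≥ 14p^3.
Then 3^(p + 1) = 3·(3^p) ≥ 3·(14p^3).
Also, for p ≥ 9 we have 3·(14p^3) ≥ 14(p+1)^3, since 3 ≥ (1 + 1/p)^3 for all p ≥ 9.
Combining, 3^(p + 1) ≥ 14(p+1)^3.
By induction, the statement is established for all N ≥ 9.
Hence the smallest such n₀ is 9.

n₀ = 9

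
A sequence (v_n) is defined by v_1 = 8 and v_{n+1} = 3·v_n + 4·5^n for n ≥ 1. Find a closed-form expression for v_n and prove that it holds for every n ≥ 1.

Computing the first terms: v_1 = 8, v_2 = 44, v_3 = 232. This suggests v_n = -2·3^(n - 1) + 2·5^n.
When n = 1: the formula gives 8 = 8 = v_1.
For the inductive step, assume it holds for an arbitrary r ≥ 1, so v_r = -2·3^(r - 1) + 2·5^r.
Then v_{r+1} = 3·v_r + 4·5^r = 3·(-2·3^(r - 1) + 2·5^r) + 4·5^r = -2·3^r + 2·5^(r + 1) = -2·3^((r+1) - 1) + 2·5^(r+1),
which is the claimed formula at n = r+1.
By the principle of mathematical induction, the result holds for all n ≥ 1.

v_n = -2·3^(n - 1) + 2·5^n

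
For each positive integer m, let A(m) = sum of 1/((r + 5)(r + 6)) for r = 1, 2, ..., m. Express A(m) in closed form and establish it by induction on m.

A(m) = m/(6(m + 6))

We claim A(m) = m/(6(m + 6)) for all m ≥ 1.
Base step (m = 1): A(1) = 1/42, and the closed form gives 1/42. They agree.
Inductive step: suppose the statement holds for some r ≥ 1, so A(r) = r/(6(r + 6)).
Then A(r+1) = A(r) + (1/((r + 6)(r + 7))) = (r/(6(r + 6))) + (1/((r + 6)(r + 7))).
Simplifying, A(r+1) = (r + 1)/(6(r + 7)) = (r+1)/(6((r+1) + 6)),
which is the closed form with m = r+1.
By the principle of mathematical induction, the result holds for all m ≥ 1.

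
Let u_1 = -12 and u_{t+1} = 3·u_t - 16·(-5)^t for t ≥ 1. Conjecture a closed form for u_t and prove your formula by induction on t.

u_t = 2(-5)^t - 2·3^(t - 1)

Computing the first terms: u_1 = -12, u_2 = 44, u_3 = -268. This suggests u_t = 2(-5)^t - 2·3^(t - 1).
Base step (t = 1): the formula gives -12 = -12 = u_1.
For the inductive step, assume it holds for an arbitrary m ≥ 1, so u_m = 2(-5)^m - 2·3^(m - 1).
Then u_{m+1} = 3·u_m - 16·(-5)^m = 3·(2(-5)^m - 2·3^(m - 1)) - 16·(-5)^m = 2(-5)^(m + 1) - 2·3^m = 2(-5)^(m+1) - 2·3^((m+1) - 1),
which is the claimed formula at t = m+1.
By induction, the statement is established for all t ≥ 1.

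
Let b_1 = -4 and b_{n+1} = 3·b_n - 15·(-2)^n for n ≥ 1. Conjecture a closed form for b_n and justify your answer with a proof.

Computing the first terms: b_1 = -4, b_2 = 18, b_3 = -6. This suggests b_n = 3(-2)^n + 2·3^(n - 1).
For the base case n = 1: the formula gives -4 = -4 = b_1.
Inductive step: assume the claim holds for n = r, so b_r = 3(-2)^r + 2·3^(r - 1).
Then b_{r+1} = 3·b_r - 15·(-2)^r = 3·(3(-2)^r + 2·3^(r - 1)) - 15·(-2)^r = 3(-2)^(r + 1) + 2·3^r = 3(-2)^(r+1) + 2·3^((r+1) - 1),
which is the claimed formula at n = r+1.
By the principle of mathematical induction, the result holds for all n ≥ 1.

b_n = 3(-2)^n + 2·3^(n - 1)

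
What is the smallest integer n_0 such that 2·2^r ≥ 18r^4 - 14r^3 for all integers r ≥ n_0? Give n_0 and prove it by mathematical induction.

n_0 = 21

At r = 20: 2097152 < 2768000, so the inequality fails and n_0 ≥ 21. We prove 2·2^r ≥ 18r^4 - 14r^3 for all r ≥ 21.
Base case (r = 21): 2·2^r = 4194304 and 18r^4 - 14r^3 = 3371004, so 4194304 ≥ 3371004.
Suppose the result is true for r = j, so 2·2^j ≥ 18j^4 - 14j^3.
Then 2·2^(j + 1) = 2·(2·2^j) ≥ 2·(18j^4 - 14j^3).
Also, for j ≥ 21 we have 2·(18j^4 - 14j^3) ≥ 18(j+1)^4 - 14(j+1)^3, since 2·(18j^4 - 14j^3) − (18(j+1)^4 - 14(j+1)^3) = 18j^4 - 86j^3 - 66j^2 - 30j - 4, which is nonnegative for all j ≥ 21.
Combining, 2·2^(j + 1) ≥ 18(j+1)^4 - 14(j+1)^3.
By the principle of mathematical induction, the result holds for all r ≥ 21.
Hence the smallest such n_0 is 21.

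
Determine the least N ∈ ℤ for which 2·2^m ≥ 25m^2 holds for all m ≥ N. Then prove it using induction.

At m = 10: 2048 < 2500, so the inequality fails and N ≥ 11. We prove 2·2^m ≥ 25m^2 for all m ≥ 11.
Base case (m = 11): 2·2^m = 4096 and 25m^2 = 3025, so 4096 ≥ 3025.
Inductive step: assume the claim holds for m = j, so 2·2^j ≥ 25j^2.
Then 2·2^(j + 1) = 2·(2·2^j) ≥ 2·(25j^2).
Also, for j ≥ 11 we have 2·(25j^2) ≥ 25(j+1)^2, since 2 ≥ (1 + 1/j)^2 for all j ≥ 11.
Combining, 2·2^(j + 1) ≥ 25(j+1)^2.
This completes the induction.
Hence the smallest such N is 11.

N = 11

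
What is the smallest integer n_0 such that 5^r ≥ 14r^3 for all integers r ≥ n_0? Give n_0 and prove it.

n_0 = 5

At r = 4: 625 < 896, so the inequality fails and n_0 ≥ 5. We prove 5^r ≥ 14r^3 for all r ≥ 5.
Base step (r = 5): 5^r = 3125 and 14r^3 = 1750, so 3125 ≥ 1750.
Inductive step: suppose the statement holds for some m ≥ 5, so 5^m ≥ 14m^3.
Then 5^(m + 1) = 5·(5^m) ≥ 5·(14m^3).
Also, for m ≥ 5 we have 5·(14m^3) ≥ 14(m+1)^3, since 5 ≥ (1 + 1/m)^3 for all m ≥ 5.
Combining, 5^(m + 1) ≥ 14(m+1)^3.
Hence, by induction on r, the claim holds for every r ≥ 5.
Hence the smallest such n_0 is 5.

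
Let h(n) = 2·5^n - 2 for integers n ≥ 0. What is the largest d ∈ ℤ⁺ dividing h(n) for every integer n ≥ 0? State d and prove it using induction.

Computing the first values: h(0) = 0 and h(1) = 8; gcd(0, 8) = 8, so d ≤ 8.
We prove 8 | 2·5^n - 2 for all n ≥ 0 by induction on n.
For the base case n = 0: h(0) = 0 = 8·(0), so 8 | h(0).
Inductive step: assume the claim holds for n = m, i.e. 8 | h(m). Then
h(m+1) = 2·5^(m+1) - 2 = 5·(2·5^m - 2) + 8 = 5·h(m) + 8. The first term is divisible by 8 by the inductive hypothesis, and 8 is divisible by 8. Hence 8 | h(m+1).
By induction, the statement is established for all n ≥ 0.
Therefore the largest such d is 8.

d = 8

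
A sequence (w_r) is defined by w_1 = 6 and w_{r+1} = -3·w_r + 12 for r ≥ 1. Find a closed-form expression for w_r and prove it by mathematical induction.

Computing the first terms: w_1 = 6, w_2 = -6, w_3 = 30. This suggests w_r = -(-3)^r + 3.
When r = 1: the formula gives 6 = 6 = w_1.
Suppose the result is true for r = m, so w_m = -(-3)^m + 3.
Then w_{m+1} = -3·w_m + 12 = -3·(-(-3)^m + 3) + 12 = -(-3)^(m + 1) + 3,
which is the claimed formula at r = m+1.
Hence, by induction on r, the claim holds for every r ≥ 1.

w_r = -(-3)^r + 3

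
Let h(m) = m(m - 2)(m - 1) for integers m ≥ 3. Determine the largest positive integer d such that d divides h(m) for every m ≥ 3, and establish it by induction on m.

Computing the first values: h(3) = 6 and h(4) = 24; gcd(6, 24) = 6, so d ≤ 6.
We prove 6 | m(m - 2)(m - 1) for all m ≥ 3 by induction on m.
When m = 3: h(3) = 6 = 6·(1), so 6 | h(3).
Inductive step: suppose the statement holds for some i ≥ 3, i.e. 6 | h(i). Then
h(i+1) − h(i) = (i-1)·i·(i+1) − (i-2)·(i-1)·i = (i-1)·i·[(i+1) − (i-2)] = 3·(i-1)·i. The product of 2 consecutive integers is divisible by (2)! = 2, so h(i+1) − h(i) is divisible by 3·2 = 6. By the inductive hypothesis 6 | h(i), hence 6 | h(i+1).
By the principle of mathematical induction, the result holds for all m ≥ 3.
Therefore the largest such d is 6.

d = 6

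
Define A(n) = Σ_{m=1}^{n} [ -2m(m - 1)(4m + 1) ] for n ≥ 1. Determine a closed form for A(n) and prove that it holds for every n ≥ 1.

A(n) = -2n(n - 1)(n + 1)^2

We claim A(n) = -2n(n - 1)(n + 1)^2 for all n ≥ 1.
Base case (n = 1): A(1) = 0, and the closed form gives 0. They agree.
Suppose the result is true for n = m, so A(m) = 2m(-m^3 - m^2 + m + 1).
Then A(m+1) = A(m) + (-2m(m + 1)(4m + 5)) = (2m(-m^3 - m^2 + m + 1)) + (-2m(m + 1)(4m + 5)).
Simplifying, A(m+1) = -2m(m + 1)(m + 2)^2 = -2(m+1)((m+1) - 1)((m+1) + 1)^2,
which is the closed form with n = m+1.
Hence, by induction on n, the claim holds for every n ≥ 1.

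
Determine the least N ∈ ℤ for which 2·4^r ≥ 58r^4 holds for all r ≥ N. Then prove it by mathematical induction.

At r = 8: 131072 < 237568, so the inequality fails and N ≥ 9. We prove 2·4^r ≥ 58r^4 for all r ≥ 9.
Base case (r = 9): 2·4^r = 524288 and 58r^4 = 380538, so 524288 ≥ 380538.
Suppose the result is true for r = i, so 2·4^i ≥ 58i^4.
Then 2·4^(i + 1) = 4·(2·4^i) ≥ 4·(58i^4).
Also, for i ≥ 9 we have 4·(58i^4) ≥ 58(i+1)^4, since 4 ≥ (1 + 1/i)^4 for all i ≥ 9.
Combining, 2·4^(i + 1) ≥ 58(i+1)^4.
This completes the induction.
Hence the smallest such N is 9.

N = 9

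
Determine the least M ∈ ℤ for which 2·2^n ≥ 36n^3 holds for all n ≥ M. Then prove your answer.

M = 17

At n = 16: 131072 < 147456, so the inequality fails and M ≥ 17. We prove 2·2^n ≥ 36n^3 for all n ≥ 17.
For the base case n = 17: 2·2^n = 262144 and 36n^3 = 176868, so 262144 ≥ 176868.
Inductive step: assume the claim holds for n = r, so 2·2^r ≥ 36r^3.
Then 2·2^(r + 1) = 2·(2·2^r) ≥ 2·(36r^3).
Also, for r ≥ 17 we have 2·(36r^3) ≥ 36(r+1)^3, since 2 ≥ (1 + 1/r)^3 for all r ≥ 17.
Combining, 2·2^(r + 1) ≥ 36(r+1)^3.
By induction, the statement is established for all n ≥ 17.
Hence the smallest such M is 17.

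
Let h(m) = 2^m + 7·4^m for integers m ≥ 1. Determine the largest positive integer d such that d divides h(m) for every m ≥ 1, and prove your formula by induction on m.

d = 2

Computing the first values: h(1) = 30 and h(2) = 116; gcd(30, 116) = 2, so d ≤ 2.
We prove 2 | 2^m + 7·4^m for all m ≥ 1 by induction on m.
Base case (m = 1): h(1) = 30 = 2·(15), so 2 | h(1).
Suppose the result is true for m = p, i.e. 2 | h(p). Then
h(p+1) − 4·h(p) = (2^(p+1) + 7·4^(p+1)) − 4·(2^p + 7·4^p) = (1)·2^p·(2 − 4) = (-2)·2^p. Since 2 | h(p) by the inductive hypothesis, 2 | 4·h(p); and 2 | -2 since -2 = 2·-1. Therefore 2 | h(p+1).
Hence, by induction on m, the claim holds for every m ≥ 1.
Therefore the largest such d is 2.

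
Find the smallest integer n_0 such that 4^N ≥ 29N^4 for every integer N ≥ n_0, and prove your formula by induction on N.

n_0 = 9

At N = 8: 65536 < 118784, so the inequality fails and n_0 ≥ 9. We prove 4^N ≥ 29N^4 for all N ≥ 9.
When N = 9: 4^N = 262144 and 29N^4 = 190269, so 262144 ≥ 190269.
Inductive step: suppose the statement holds for some i ≥ 9, so 4^i ≥ 29i^4.
Then 4^(i + 1) = 4·(4^i) ≥ 4·(29i^4).
Also, for i ≥ 9 we have 4·(29i^4) ≥ 29(i+1)^4, since 4 ≥ (1 + 1/i)^4 for all i ≥ 9.
Combining, 4^(i + 1) ≥ 29(i+1)^4.
Hence, by induction on N, the claim holds for every N ≥ 9.
Hence the smallest such n_0 is 9.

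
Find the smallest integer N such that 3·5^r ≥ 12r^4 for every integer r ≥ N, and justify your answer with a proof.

N = 5

At r = 4: 1875 < 3072, so the inequality fails and N ≥ 5. We prove 3·5^r ≥ 12r^4 for all r ≥ 5.
For the base case r = 5: 3·5^r = 9375 and 12r^4 = 7500, so 9375 ≥ 7500.
For the inductive step, assume it holds for an arbitrary k ≥ 5, so 3·5^k ≥ 12k^4.
Then 3·5^(k + 1) = 5·(3·5^k) ≥ 5·(12k^4).
Also, for k ≥ 5 we have 5·(12k^4) ≥ 12(k+1)^4, since 5 ≥ (1 + 1/k)^4 for all k ≥ 5.
Combining, 3·5^(k + 1) ≥ 12(k+1)^4.
This completes the induction.
Hence the smallest such N is 5.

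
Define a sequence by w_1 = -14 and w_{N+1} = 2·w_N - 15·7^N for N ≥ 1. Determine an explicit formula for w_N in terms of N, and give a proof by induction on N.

Computing the first terms: w_1 = -14, w_2 = -133, w_3 = -1001. This suggests w_N = 7·2^(N - 1) - 3·7^N.
For the base case N = 1: the formula gives -14 = -14 = w_1.
Suppose the result is true for N = k, so w_k = 7·2^(k - 1) - 3·7^k.
Then w_{k+1} = 2·w_k - 15·7^k = 2·(7·2^(k - 1) - 3·7^k) - 15·7^k = 7·2^k - 3·7^(k + 1) = 7·2^((k+1) - 1) - 3·7^(k+1),
which is the claimed formula at N = k+1.
By the principle of mathematical induction, the result holds for all N ≥ 1.

w_N = 7·2^(N - 1) - 3·7^N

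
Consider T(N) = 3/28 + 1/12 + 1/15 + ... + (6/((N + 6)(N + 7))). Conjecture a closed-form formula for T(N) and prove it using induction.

We claim T(N) = 6N/(7(N + 7)) for all N ≥ 1.
Base step (N = 1): T(1) = 3/28, and the closed form gives 3/28. They agree.
Inductive step: assume the claim holds for N = k, so T(k) = 6k/(7(k + 7)).
Then T(k+1) = T(k) + (6/((k + 7)(k + 8))) = (6k/(7(k + 7))) + (6/((k + 7)(k + 8))).
Simplifying, T(k+1) = 6(k + 1)/(7(k + 8)) = 6(k+1)/(7((k+1) + 7)),
which is the closed form with N = k+1.
By induction, the statement is established for all N ≥ 1.

T(N) = 6N/(7(N + 7))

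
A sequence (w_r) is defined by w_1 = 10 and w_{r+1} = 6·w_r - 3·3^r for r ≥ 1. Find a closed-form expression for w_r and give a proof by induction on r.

Computing the first terms: w_1 = 10, w_2 = 51, w_3 = 279. This suggests w_r = 3^r + 7·6^(r - 1).
For the base case r = 1: the formula gives 10 = 10 = w_1.
Suppose the result is true for r = m, so w_m = 3^m + 7·6^(m - 1).
Then w_{m+1} = 6·w_m - 3·3^m = 6·(3^m + 7·6^(m - 1)) - 3·3^m = 3^(m + 1) + 7·6^m = 3^(m+1) + 7·6^((m+1) - 1),
which is the claimed formula at r = m+1.
This completes the induction.

w_r = 3^r + 7·6^(r - 1)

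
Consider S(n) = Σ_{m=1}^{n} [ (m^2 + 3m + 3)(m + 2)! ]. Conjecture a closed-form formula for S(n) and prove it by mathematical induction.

S(n) = (n + 1)(n + 3)! - 6

We claim S(n) = (n + 1)(n + 3)! - 6 for all n ≥ 1.
Base step (n = 1): S(1) = 42, and the closed form gives 42. They agree.
Suppose the result is true for n = m, so S(m) = (m + 1)(m + 3)! - 6.
Then S(m+1) = S(m) + ((m^2 + 5m + 7)(m + 3)!) = ((m + 1)(m + 3)! - 6) + ((m^2 + 5m + 7)(m + 3)!).
Simplifying, S(m+1) = ((m+1) + 1)((m+1) + 3)! - 6,
which is the closed form with n = m+1.
By the principle of mathematical induction, the result holds for all n ≥ 1.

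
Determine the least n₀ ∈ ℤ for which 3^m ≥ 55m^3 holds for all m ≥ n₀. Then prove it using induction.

At m = 9: 19683 < 40095, so the inequality fails and n₀ ≥ 10. We prove 3^m ≥ 55m^3 for all m ≥ 10.
For the base case m = 10: 3^m = 59049 and 55m^3 = 55000, so 59049 ≥ 55000.
Suppose the result is true for m = p, so 3^p ≥ 55p^3.
Then 3^(p + 1) = 3·(3^p) ≥ 3·(55p^3).
Also, for p ≥ 10 we have 3·(55p^3) ≥ 55(p+1)^3, since 3 ≥ (1 + 1/p)^3 for all p ≥ 10.
Combining, 3^(p + 1) ≥ 55(p+1)^3.
This completes the induction.
Hence the smallest such n₀ is 10.

n₀ = 10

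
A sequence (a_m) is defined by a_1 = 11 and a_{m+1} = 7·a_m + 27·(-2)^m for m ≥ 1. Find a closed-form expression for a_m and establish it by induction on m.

a_m = -3(-2)^m + 5·7^(m - 1)

Computing the first terms: a_1 = 11, a_2 = 23, a_3 = 269. This suggests a_m = -3(-2)^m + 5·7^(m - 1).
For the base case m = 1: the formula gives 11 = 11 = a_1.
Inductive step: suppose the statement holds for some j ≥ 1, so a_j = -3(-2)^j + 5·7^(j - 1).
Then a_{j+1} = 7·a_j + 27·(-2)^j = 7·(-3(-2)^j + 5·7^(j - 1)) + 27·(-2)^j = -3(-2)^(j + 1) + 5·7^j = -3(-2)^(j+1) + 5·7^((j+1) - 1),
which is the claimed formula at m = j+1.
By the principle of mathematical induction, the result holds for all m ≥ 1.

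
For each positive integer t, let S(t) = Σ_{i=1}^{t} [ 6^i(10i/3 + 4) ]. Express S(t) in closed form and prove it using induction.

S(t) = 4·6^t(t + 1) - 4

We claim S(t) = 4·6^t(t + 1) - 4 for all t ≥ 1.
For the base case t = 1: S(1) = 44, and the closed form gives 44. They agree.
Inductive step: assume the claim holds for t = i, so S(i) = 4·6^i(i + 1) - 4.
Then S(i+1) = S(i) + (6^i(20i + 44)) = (4·6^i(i + 1) - 4) + (6^i(20i + 44)).
Simplifying, S(i+1) = 24·6^i·i + 48·6^i - 4 = 4·6^(i+1)((i+1) + 1) - 4,
which is the closed form with t = i+1.
By the principle of mathematical induction, the result holds for all t ≥ 1.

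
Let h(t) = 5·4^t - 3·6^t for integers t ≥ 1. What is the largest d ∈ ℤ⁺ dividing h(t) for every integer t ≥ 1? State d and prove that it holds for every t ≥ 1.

d = 2

Computing the first values: h(1) = 2 and h(2) = -28; gcd(2, -28) = 2, so d ≤ 2.
We prove 2 | 5·4^t - 3·6^t for all t ≥ 1 by induction on t.
When t = 1: h(1) = 2 = 2·(1), so 2 | h(1).
Inductive step: assume the claim holds for t = r, i.e. 2 | h(r). Then
h(r+1) − 6·h(r) = (5·4^(r+1) - 3·6^(r+1)) − 6·(5·4^r - 3·6^r) = (5)·4^r·(4 − 6) = (-10)·4^r. Since 2 | h(r) by the inductive hypothesis, 2 | 6·h(r); and 2 | -10 since -10 = 2·-5. Therefore 2 | h(r+1).
This completes the induction.
Therefore the largest such d is 2.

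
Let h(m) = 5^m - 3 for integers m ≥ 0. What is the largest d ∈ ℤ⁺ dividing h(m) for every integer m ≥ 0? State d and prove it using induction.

Computing the first values: h(0) = -2 and h(1) = 2; gcd(-2, 2) = 2, so d ≤ 2.
We prove 2 | 5^m - 3 for all m ≥ 0 by induction on m.
For the base case m = 0: h(0) = -2 = 2·(-1), so 2 | h(0).
For the inductive step, assume it holds for an arbitrary i ≥ 0, i.e. 2 | h(i). Then
h(i+1) = 5^(i+1) - 3 = 5·(5^i - 3) + 12 = 5·h(i) + 12. The first term is divisible by 2 by the inductive hypothesis, and 12 is divisible by 2. Hence 2 | h(i+1).
Hence, by induction on m, the claim holds for every m ≥ 0.
Therefore the largest such d is 2.

d = 2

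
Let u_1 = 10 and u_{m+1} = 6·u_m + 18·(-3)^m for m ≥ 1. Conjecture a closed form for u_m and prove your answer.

u_m = -2(-3)^m + 4·6^(m - 1)

Computing the first terms: u_1 = 10, u_2 = 6, u_3 = 198. This suggests u_m = -2(-3)^m + 4·6^(m - 1).
Base case (m = 1): the formula gives 10 = 10 = u_1.
For the inductive step, assume it holds for an arbitrary k ≥ 1, so u_k = -2(-3)^k + 4·6^(k - 1).
Then u_{k+1} = 6·u_k + 18·(-3)^k = 6·(-2(-3)^k + 4·6^(k - 1)) + 18·(-3)^k = -2(-3)^(k + 1) + 4·6^k = -2(-3)^(k+1) + 4·6^((k+1) - 1),
which is the claimed formula at m = k+1.
By the principle of mathematical induction, the result holds for all m ≥ 1.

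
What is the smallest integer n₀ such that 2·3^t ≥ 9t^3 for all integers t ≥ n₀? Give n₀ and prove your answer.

At t = 6: 1458 < 1944, so the inequality fails and n₀ ≥ 7. We prove 2·3^t ≥ 9t^3 for all t ≥ 7.
When t = 7: 2·3^t = 4374 and 9t^3 = 3087, so 4374 ≥ 3087.
Inductive step: assume the claim holds for t = p, so 2·3^p ≥ 9p^3.
Then 2·3^(p + 1) = 3·(2·3^p) ≥ 3·(9p^3).
Also, for p ≥ 7 we have 3·(9p^3) ≥ 9(p+1)^3, since 3 ≥ (1 + 1/p)^3 for all p ≥ 7.
Combining, 2·3^(p + 1) ≥ 9(p+1)^3.
This completes the induction.
Hence the smallest such n₀ is 7.

n₀ = 7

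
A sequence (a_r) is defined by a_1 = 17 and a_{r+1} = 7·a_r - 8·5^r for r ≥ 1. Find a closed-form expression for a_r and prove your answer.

Computing the first terms: a_1 = 17, a_2 = 79, a_3 = 353. This suggests a_r = 4·5^r - 3·7^(r - 1).
Base step (r = 1): the formula gives 17 = 17 = a_1.
Inductive step: suppose the statement holds for some m ≥ 1, so a_m = 4·5^m - 3·7^(m - 1).
Then a_{m+1} = 7·a_m - 8·5^m = 7·(4·5^m - 3·7^(m - 1)) - 8·5^m = 4·5^(m + 1) - 3·7^m = 4·5^(m+1) - 3·7^((m+1) - 1),
which is the claimed formula at r = m+1.
Hence, by induction on r, the claim holds for every r ≥ 1.

a_r = 4·5^r - 3·7^(r - 1)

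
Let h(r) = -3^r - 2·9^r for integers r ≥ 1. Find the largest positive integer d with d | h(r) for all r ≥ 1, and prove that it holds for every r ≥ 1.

Computing the first values: h(1) = -21 and h(2) = -171; gcd(-21, -171) = 3, so d ≤ 3.
We prove 3 | -3^r - 2·9^r for all r ≥ 1 by induction on r.
Base step (r = 1): h(1) = -21 = 3·(-7), so 3 | h(1).
Suppose the result is true for r = j, i.e. 3 | h(j). Then
h(j+1) − 9·h(j) = (-3^(j+1) - 2·9^(j+1)) − 9·(-3^j - 2·9^j) = (-1)·3^j·(3 − 9) = (6)·3^j. Since 3 | h(j) by the inductive hypothesis, 3 | 9·h(j); and 3 | 6 since 6 = 3·2. Therefore 3 | h(j+1).
By induction, the statement is established for all r ≥ 1.
Therefore the largest such d is 3.

d = 3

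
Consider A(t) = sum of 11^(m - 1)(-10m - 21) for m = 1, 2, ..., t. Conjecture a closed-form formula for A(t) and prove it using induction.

A(t) = -11^t(t + 2) + 2

We claim A(t) = -11^t(t + 2) + 2 for all t ≥ 1.
Base case (t = 1): A(1) = -31, and the closed form gives -31. They agree.
For the inductive step, assume it holds for an arbitrary m ≥ 1, so A(m) = -11^m(m + 2) + 2.
Then A(m+1) = A(m) + (11^m(-10m - 31)) = (-11^m(m + 2) + 2) + (11^m(-10m - 31)).
Simplifying, A(m+1) = -11·11^m·m - 33·11^m + 2 = -11^(m+1)((m+1) + 2) + 2,
which is the closed form with t = m+1.
By induction, the statement is established for all t ≥ 1.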